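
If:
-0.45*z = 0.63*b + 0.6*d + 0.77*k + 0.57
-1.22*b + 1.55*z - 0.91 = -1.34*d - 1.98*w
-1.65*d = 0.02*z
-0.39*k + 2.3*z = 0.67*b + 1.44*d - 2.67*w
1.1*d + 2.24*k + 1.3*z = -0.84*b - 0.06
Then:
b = -1.61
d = -0.01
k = -0.11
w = -1.47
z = 1.20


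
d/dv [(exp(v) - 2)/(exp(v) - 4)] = -2*exp(v)/(exp(v) - 4)^2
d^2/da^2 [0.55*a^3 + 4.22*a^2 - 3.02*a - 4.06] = 3.3*a + 8.44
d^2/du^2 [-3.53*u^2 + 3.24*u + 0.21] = -7.06000000000000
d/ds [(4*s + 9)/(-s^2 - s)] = (4*s^2 + 18*s + 9)/(s^2*(s^2 + 2*s + 1))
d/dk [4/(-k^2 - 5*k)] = 4*(2*k + 5)/(k^2*(k + 5)^2)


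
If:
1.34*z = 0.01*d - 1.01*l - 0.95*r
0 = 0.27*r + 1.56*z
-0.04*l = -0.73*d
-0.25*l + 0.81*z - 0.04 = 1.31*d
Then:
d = -0.02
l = -0.32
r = 0.45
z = -0.08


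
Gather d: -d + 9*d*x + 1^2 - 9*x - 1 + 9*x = d*(9*x - 1)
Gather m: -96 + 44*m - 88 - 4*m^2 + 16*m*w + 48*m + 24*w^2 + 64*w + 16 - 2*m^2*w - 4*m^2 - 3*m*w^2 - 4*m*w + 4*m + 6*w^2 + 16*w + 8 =m^2*(-2*w - 8) + m*(-3*w^2 + 12*w + 96) + 30*w^2 + 80*w - 160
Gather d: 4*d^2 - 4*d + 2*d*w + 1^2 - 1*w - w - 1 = 4*d^2 + d*(2*w - 4) - 2*w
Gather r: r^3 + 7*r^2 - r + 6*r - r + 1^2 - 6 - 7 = r^3 + 7*r^2 + 4*r - 12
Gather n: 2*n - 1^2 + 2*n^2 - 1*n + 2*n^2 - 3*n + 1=4*n^2 - 2*n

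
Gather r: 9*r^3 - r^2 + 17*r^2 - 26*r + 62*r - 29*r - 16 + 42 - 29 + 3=9*r^3 + 16*r^2 + 7*r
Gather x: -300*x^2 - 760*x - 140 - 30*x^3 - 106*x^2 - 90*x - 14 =-30*x^3 - 406*x^2 - 850*x - 154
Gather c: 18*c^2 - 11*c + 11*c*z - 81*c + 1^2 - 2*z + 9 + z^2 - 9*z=18*c^2 + c*(11*z - 92) + z^2 - 11*z + 10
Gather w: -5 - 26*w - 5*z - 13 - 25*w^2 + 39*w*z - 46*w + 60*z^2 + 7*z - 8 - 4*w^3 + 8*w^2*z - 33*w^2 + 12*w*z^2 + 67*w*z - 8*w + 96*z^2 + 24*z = -4*w^3 + w^2*(8*z - 58) + w*(12*z^2 + 106*z - 80) + 156*z^2 + 26*z - 26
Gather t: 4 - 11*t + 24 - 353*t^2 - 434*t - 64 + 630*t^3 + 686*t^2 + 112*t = 630*t^3 + 333*t^2 - 333*t - 36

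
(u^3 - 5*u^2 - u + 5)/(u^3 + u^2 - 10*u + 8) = (u^2 - 4*u - 5)/(u^2 + 2*u - 8)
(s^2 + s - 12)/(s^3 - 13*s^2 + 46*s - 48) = (s + 4)/(s^2 - 10*s + 16)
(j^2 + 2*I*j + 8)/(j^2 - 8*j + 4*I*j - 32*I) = (j - 2*I)/(j - 8)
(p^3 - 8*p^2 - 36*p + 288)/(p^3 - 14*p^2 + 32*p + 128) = (p^2 - 36)/(p^2 - 6*p - 16)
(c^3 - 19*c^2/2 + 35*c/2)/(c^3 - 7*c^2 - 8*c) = (-2*c^2 + 19*c - 35)/(2*(-c^2 + 7*c + 8))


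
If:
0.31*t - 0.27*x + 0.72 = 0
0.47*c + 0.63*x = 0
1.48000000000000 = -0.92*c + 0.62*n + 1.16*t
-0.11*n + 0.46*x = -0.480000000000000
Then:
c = -0.41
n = 5.63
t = -2.06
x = 0.30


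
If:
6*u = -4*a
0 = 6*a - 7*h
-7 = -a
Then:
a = 7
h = 6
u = -14/3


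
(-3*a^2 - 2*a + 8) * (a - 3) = -3*a^3 + 7*a^2 + 14*a - 24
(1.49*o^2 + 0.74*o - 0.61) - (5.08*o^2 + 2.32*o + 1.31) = -3.59*o^2 - 1.58*o - 1.92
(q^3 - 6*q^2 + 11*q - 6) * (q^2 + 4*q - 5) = q^5 - 2*q^4 - 18*q^3 + 68*q^2 - 79*q + 30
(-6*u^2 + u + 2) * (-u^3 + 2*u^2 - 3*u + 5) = 6*u^5 - 13*u^4 + 18*u^3 - 29*u^2 - u + 10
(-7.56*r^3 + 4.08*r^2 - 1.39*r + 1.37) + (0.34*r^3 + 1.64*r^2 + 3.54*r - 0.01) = -7.22*r^3 + 5.72*r^2 + 2.15*r + 1.36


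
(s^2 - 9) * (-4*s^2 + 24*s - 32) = -4*s^4 + 24*s^3 + 4*s^2 - 216*s + 288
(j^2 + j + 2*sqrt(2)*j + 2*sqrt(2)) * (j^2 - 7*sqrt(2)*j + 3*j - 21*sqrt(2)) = j^4 - 5*sqrt(2)*j^3 + 4*j^3 - 20*sqrt(2)*j^2 - 25*j^2 - 112*j - 15*sqrt(2)*j - 84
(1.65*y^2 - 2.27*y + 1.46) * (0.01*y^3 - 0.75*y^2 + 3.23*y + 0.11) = 0.0165*y^5 - 1.2602*y^4 + 7.0466*y^3 - 8.2456*y^2 + 4.4661*y + 0.1606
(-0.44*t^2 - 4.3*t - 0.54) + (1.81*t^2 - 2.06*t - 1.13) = 1.37*t^2 - 6.36*t - 1.67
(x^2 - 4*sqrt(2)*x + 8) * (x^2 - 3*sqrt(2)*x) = x^4 - 7*sqrt(2)*x^3 + 32*x^2 - 24*sqrt(2)*x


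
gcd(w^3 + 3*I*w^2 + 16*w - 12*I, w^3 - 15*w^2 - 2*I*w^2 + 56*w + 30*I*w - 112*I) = w - 2*I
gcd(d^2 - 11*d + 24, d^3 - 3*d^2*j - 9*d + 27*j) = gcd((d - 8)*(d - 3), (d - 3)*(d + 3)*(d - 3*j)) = d - 3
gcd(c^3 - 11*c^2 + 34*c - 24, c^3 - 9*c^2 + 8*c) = c - 1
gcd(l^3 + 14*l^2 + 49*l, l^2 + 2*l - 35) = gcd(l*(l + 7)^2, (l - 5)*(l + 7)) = l + 7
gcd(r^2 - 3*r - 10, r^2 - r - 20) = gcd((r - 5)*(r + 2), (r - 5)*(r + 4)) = r - 5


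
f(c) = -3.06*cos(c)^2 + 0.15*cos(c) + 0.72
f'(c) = 6.12*sin(c)*cos(c) - 0.15*sin(c)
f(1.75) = 0.60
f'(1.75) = -1.22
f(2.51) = -1.39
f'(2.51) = -3.00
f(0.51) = -1.48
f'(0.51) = 2.53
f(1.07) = 0.09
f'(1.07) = 2.45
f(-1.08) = 0.11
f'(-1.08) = -2.41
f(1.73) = 0.62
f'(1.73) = -1.11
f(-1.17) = 0.31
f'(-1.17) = -2.06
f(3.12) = -2.49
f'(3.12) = -0.14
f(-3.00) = -2.43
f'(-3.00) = 0.88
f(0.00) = -2.19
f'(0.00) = 0.00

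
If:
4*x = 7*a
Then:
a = 4*x/7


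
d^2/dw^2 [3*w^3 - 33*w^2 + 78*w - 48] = 18*w - 66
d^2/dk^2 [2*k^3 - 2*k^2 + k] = 12*k - 4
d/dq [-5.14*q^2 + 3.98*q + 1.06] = 3.98 - 10.28*q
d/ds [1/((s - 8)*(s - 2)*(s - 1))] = (-(s - 8)*(s - 2) - (s - 8)*(s - 1) - (s - 2)*(s - 1))/((s - 8)^2*(s - 2)^2*(s - 1)^2)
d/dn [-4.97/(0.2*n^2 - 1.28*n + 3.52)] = (1.988*n - 6.3616)/(0.2*n^2 - 1.28*n + 3.52)^2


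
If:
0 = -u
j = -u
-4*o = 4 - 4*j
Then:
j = 0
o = -1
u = 0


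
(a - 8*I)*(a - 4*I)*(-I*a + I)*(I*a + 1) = a^4 - a^3 - 13*I*a^3 - 44*a^2 + 13*I*a^2 + 44*a + 32*I*a - 32*I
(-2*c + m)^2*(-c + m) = -4*c^3 + 8*c^2*m - 5*c*m^2 + m^3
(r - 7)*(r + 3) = r^2 - 4*r - 21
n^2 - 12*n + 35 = (n - 7)*(n - 5)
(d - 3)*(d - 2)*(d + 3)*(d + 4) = d^4 + 2*d^3 - 17*d^2 - 18*d + 72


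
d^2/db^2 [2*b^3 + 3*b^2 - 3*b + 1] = 12*b + 6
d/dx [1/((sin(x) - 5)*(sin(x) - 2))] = (7 - 2*sin(x))*cos(x)/((sin(x) - 5)^2*(sin(x) - 2)^2)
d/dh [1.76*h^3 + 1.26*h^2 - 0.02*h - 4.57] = 5.28*h^2 + 2.52*h - 0.02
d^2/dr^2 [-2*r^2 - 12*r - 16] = -4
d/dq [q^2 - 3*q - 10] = 2*q - 3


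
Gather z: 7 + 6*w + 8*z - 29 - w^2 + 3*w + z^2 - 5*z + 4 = -w^2 + 9*w + z^2 + 3*z - 18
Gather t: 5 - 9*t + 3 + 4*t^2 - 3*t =4*t^2 - 12*t + 8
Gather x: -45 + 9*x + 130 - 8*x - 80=x + 5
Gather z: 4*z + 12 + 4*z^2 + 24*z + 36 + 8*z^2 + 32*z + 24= 12*z^2 + 60*z + 72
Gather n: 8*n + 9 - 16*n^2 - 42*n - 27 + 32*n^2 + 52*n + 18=16*n^2 + 18*n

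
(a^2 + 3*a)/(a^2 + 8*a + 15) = a/(a + 5)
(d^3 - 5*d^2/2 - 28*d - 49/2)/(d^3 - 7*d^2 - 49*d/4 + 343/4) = 2*(d + 1)/(2*d - 7)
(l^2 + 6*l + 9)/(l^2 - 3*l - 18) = (l + 3)/(l - 6)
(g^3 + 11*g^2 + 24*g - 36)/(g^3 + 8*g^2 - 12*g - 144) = (g - 1)/(g - 4)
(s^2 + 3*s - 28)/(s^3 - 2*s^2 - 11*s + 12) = (s + 7)/(s^2 + 2*s - 3)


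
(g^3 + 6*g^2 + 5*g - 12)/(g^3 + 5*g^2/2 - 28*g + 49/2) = 2*(g^2 + 7*g + 12)/(2*g^2 + 7*g - 49)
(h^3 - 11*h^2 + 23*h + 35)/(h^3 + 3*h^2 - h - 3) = (h^2 - 12*h + 35)/(h^2 + 2*h - 3)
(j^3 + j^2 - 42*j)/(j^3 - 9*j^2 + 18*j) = (j + 7)/(j - 3)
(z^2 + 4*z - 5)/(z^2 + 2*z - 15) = (z - 1)/(z - 3)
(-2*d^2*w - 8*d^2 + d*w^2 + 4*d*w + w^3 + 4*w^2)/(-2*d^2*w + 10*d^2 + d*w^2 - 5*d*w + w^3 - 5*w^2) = (w + 4)/(w - 5)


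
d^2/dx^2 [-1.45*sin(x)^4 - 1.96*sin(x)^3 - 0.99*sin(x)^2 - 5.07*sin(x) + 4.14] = 23.2*sin(x)^4 + 17.64*sin(x)^3 - 13.44*sin(x)^2 - 6.69*sin(x) - 1.98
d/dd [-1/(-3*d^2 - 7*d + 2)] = (-6*d - 7)/(3*d^2 + 7*d - 2)^2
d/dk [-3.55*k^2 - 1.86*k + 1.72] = -7.1*k - 1.86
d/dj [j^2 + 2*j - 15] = 2*j + 2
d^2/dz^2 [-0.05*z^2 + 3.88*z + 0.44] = -0.100000000000000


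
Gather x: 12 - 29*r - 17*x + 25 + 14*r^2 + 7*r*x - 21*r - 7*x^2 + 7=14*r^2 - 50*r - 7*x^2 + x*(7*r - 17) + 44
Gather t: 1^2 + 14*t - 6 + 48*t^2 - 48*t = 48*t^2 - 34*t - 5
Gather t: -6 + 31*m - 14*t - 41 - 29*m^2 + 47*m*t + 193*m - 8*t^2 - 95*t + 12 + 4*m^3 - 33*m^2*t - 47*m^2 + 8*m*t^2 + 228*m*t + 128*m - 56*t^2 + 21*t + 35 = 4*m^3 - 76*m^2 + 352*m + t^2*(8*m - 64) + t*(-33*m^2 + 275*m - 88)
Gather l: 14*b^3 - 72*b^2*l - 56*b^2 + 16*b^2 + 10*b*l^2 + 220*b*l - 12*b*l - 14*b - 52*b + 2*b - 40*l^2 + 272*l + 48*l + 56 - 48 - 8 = 14*b^3 - 40*b^2 - 64*b + l^2*(10*b - 40) + l*(-72*b^2 + 208*b + 320)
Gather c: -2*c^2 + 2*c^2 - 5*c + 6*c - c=0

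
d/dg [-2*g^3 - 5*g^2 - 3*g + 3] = -6*g^2 - 10*g - 3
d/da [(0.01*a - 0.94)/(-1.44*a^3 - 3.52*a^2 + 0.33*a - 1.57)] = (0.0288*a^3 - 4.0256*a^2 - 6.6176*a + 0.2945)/(2.0736*a^6 + 10.1376*a^5 + 11.44*a^4 + 2.1984*a^3 + 11.1617*a^2 - 1.0362*a + 2.4649)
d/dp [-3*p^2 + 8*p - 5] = 8 - 6*p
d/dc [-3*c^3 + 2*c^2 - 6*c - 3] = -9*c^2 + 4*c - 6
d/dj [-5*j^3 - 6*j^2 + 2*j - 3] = -15*j^2 - 12*j + 2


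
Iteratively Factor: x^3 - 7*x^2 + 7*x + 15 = (x - 3)*(x^2 - 4*x - 5) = (x - 5)*(x - 3)*(x + 1)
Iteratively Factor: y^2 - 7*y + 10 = (y - 2)*(y - 5)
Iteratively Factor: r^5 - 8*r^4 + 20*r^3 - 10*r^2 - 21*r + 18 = (r + 1)*(r^4 - 9*r^3 + 29*r^2 - 39*r + 18) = (r - 1)*(r + 1)*(r^3 - 8*r^2 + 21*r - 18) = (r - 3)*(r - 1)*(r + 1)*(r^2 - 5*r + 6) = (r - 3)^2*(r - 1)*(r + 1)*(r - 2)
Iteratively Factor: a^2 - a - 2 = (a - 2)*(a + 1)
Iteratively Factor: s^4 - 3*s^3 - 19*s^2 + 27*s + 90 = (s - 3)*(s^3 - 19*s - 30) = (s - 3)*(s + 3)*(s^2 - 3*s - 10) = (s - 3)*(s + 2)*(s + 3)*(s - 5)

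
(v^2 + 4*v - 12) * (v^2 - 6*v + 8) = v^4 - 2*v^3 - 28*v^2 + 104*v - 96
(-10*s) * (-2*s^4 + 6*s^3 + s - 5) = 20*s^5 - 60*s^4 - 10*s^2 + 50*s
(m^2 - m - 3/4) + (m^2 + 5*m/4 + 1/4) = 2*m^2 + m/4 - 1/2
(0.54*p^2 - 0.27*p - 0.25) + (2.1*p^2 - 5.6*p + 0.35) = 2.64*p^2 - 5.87*p + 0.1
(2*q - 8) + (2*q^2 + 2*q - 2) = 2*q^2 + 4*q - 10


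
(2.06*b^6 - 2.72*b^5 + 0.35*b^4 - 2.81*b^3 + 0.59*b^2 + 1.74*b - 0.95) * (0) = 0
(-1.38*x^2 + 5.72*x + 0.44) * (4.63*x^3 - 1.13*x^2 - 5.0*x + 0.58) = -6.3894*x^5 + 28.043*x^4 + 2.4736*x^3 - 29.8976*x^2 + 1.1176*x + 0.2552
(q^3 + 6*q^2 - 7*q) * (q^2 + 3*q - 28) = q^5 + 9*q^4 - 17*q^3 - 189*q^2 + 196*q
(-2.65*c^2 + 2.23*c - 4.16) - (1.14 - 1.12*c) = -2.65*c^2 + 3.35*c - 5.3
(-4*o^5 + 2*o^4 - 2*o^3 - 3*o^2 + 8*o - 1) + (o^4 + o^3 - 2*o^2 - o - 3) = -4*o^5 + 3*o^4 - o^3 - 5*o^2 + 7*o - 4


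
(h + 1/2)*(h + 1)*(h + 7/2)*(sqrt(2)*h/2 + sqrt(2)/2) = sqrt(2)*h^4/2 + 3*sqrt(2)*h^3 + 43*sqrt(2)*h^2/8 + 15*sqrt(2)*h/4 + 7*sqrt(2)/8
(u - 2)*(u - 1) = u^2 - 3*u + 2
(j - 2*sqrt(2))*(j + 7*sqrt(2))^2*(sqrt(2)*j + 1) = sqrt(2)*j^4 + 25*j^3 + 54*sqrt(2)*j^2 - 350*j - 196*sqrt(2)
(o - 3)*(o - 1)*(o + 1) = o^3 - 3*o^2 - o + 3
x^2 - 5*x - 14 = (x - 7)*(x + 2)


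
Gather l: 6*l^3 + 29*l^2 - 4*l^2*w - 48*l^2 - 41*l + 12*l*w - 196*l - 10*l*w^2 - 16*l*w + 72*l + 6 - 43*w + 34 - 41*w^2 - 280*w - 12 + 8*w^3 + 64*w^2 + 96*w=6*l^3 + l^2*(-4*w - 19) + l*(-10*w^2 - 4*w - 165) + 8*w^3 + 23*w^2 - 227*w + 28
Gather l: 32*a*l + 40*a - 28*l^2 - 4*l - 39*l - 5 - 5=40*a - 28*l^2 + l*(32*a - 43) - 10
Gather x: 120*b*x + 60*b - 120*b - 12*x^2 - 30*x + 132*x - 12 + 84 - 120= -60*b - 12*x^2 + x*(120*b + 102) - 48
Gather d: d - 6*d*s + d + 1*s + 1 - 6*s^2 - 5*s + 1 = d*(2 - 6*s) - 6*s^2 - 4*s + 2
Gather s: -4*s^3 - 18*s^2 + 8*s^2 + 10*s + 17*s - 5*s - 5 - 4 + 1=-4*s^3 - 10*s^2 + 22*s - 8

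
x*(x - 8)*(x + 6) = x^3 - 2*x^2 - 48*x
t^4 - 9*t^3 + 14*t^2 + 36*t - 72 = (t - 6)*(t - 3)*(t - 2)*(t + 2)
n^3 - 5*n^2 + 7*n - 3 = (n - 3)*(n - 1)^2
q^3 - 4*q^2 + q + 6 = (q - 3)*(q - 2)*(q + 1)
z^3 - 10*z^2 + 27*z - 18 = (z - 6)*(z - 3)*(z - 1)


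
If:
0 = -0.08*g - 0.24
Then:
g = -3.00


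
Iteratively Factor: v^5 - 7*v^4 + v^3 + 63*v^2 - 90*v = (v + 3)*(v^4 - 10*v^3 + 31*v^2 - 30*v) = (v - 3)*(v + 3)*(v^3 - 7*v^2 + 10*v) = v*(v - 3)*(v + 3)*(v^2 - 7*v + 10) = v*(v - 3)*(v - 2)*(v + 3)*(v - 5)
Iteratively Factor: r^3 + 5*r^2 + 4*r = (r + 1)*(r^2 + 4*r) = (r + 1)*(r + 4)*(r)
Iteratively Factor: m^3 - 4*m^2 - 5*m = (m + 1)*(m^2 - 5*m) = m*(m + 1)*(m - 5)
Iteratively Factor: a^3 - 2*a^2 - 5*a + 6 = (a - 1)*(a^2 - a - 6) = (a - 3)*(a - 1)*(a + 2)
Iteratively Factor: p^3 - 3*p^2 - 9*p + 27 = (p - 3)*(p^2 - 9) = (p - 3)*(p + 3)*(p - 3)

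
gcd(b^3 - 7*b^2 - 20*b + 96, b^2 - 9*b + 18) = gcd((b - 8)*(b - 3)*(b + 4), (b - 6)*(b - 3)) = b - 3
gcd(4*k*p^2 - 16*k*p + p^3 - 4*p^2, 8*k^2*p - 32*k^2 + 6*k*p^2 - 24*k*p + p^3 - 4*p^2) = 4*k*p - 16*k + p^2 - 4*p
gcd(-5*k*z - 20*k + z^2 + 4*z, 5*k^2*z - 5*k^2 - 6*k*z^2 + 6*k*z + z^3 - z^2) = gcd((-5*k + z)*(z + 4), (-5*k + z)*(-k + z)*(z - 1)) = -5*k + z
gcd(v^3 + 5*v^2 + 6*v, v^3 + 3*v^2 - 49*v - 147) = v + 3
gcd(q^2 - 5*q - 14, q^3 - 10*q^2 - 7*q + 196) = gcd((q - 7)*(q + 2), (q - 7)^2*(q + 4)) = q - 7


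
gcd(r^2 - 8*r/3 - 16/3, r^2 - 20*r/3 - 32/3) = r + 4/3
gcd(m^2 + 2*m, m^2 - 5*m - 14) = m + 2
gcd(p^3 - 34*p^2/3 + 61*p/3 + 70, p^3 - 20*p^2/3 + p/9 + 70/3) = p^2 - 13*p/3 - 10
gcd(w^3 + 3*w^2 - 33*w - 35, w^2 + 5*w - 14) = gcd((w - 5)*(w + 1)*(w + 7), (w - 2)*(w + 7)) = w + 7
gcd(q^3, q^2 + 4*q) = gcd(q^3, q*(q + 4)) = q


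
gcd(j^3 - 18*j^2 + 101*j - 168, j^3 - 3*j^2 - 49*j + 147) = j^2 - 10*j + 21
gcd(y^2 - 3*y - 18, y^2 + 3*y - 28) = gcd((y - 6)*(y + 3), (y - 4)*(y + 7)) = 1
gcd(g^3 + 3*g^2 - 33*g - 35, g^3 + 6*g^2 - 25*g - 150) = g - 5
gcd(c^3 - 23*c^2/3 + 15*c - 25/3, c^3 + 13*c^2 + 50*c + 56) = 1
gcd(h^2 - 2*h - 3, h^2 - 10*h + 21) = h - 3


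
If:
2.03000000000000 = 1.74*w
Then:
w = 1.17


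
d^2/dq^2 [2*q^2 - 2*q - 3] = 4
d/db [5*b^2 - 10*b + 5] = 10*b - 10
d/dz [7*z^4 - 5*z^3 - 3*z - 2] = 28*z^3 - 15*z^2 - 3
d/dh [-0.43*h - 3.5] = -0.430000000000000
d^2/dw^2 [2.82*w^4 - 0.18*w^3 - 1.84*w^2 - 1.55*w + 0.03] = 33.84*w^2 - 1.08*w - 3.68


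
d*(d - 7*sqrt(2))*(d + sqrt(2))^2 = d^4 - 5*sqrt(2)*d^3 - 26*d^2 - 14*sqrt(2)*d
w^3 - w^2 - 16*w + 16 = (w - 4)*(w - 1)*(w + 4)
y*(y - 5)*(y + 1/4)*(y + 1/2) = y^4 - 17*y^3/4 - 29*y^2/8 - 5*y/8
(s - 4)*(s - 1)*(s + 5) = s^3 - 21*s + 20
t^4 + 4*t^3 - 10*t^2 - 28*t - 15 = (t - 3)*(t + 1)^2*(t + 5)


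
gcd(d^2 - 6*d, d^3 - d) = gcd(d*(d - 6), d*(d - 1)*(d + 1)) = d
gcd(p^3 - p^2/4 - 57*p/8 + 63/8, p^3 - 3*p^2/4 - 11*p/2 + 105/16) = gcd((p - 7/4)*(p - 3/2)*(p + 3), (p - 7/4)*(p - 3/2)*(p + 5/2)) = p^2 - 13*p/4 + 21/8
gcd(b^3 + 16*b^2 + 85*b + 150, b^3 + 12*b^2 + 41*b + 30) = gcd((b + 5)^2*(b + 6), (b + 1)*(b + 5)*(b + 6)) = b^2 + 11*b + 30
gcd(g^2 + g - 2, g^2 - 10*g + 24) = 1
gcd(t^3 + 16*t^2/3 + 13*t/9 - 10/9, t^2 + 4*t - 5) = t + 5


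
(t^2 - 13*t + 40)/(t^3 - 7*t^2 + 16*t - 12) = (t^2 - 13*t + 40)/(t^3 - 7*t^2 + 16*t - 12)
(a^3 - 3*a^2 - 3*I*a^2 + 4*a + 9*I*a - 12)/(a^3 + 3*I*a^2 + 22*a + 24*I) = (a - 3)/(a + 6*I)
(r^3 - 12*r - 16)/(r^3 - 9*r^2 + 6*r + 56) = (r + 2)/(r - 7)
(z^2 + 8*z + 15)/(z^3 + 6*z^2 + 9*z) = (z + 5)/(z*(z + 3))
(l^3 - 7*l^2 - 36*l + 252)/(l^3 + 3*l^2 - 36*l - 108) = (l - 7)/(l + 3)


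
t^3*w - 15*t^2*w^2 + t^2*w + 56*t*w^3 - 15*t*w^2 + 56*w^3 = (t - 8*w)*(t - 7*w)*(t*w + w)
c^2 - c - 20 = (c - 5)*(c + 4)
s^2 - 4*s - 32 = (s - 8)*(s + 4)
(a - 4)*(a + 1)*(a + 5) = a^3 + 2*a^2 - 19*a - 20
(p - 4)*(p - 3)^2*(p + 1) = p^4 - 9*p^3 + 23*p^2 - 3*p - 36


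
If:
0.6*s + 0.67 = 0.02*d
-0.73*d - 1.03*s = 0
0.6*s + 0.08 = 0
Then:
No Solution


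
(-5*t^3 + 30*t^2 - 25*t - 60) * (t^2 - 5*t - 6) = -5*t^5 + 55*t^4 - 145*t^3 - 115*t^2 + 450*t + 360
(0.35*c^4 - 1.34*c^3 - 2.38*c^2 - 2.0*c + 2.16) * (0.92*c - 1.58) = 0.322*c^5 - 1.7858*c^4 - 0.0723999999999996*c^3 + 1.9204*c^2 + 5.1472*c - 3.4128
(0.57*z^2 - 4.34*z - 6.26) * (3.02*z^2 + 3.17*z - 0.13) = 1.7214*z^4 - 11.2999*z^3 - 32.7371*z^2 - 19.28*z + 0.8138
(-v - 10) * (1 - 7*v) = 7*v^2 + 69*v - 10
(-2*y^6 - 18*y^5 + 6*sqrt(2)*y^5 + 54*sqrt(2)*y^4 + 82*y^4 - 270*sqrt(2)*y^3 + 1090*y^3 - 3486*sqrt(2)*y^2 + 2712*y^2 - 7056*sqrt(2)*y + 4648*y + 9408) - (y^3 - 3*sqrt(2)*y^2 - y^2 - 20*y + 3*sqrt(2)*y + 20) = -2*y^6 - 18*y^5 + 6*sqrt(2)*y^5 + 54*sqrt(2)*y^4 + 82*y^4 - 270*sqrt(2)*y^3 + 1089*y^3 - 3483*sqrt(2)*y^2 + 2713*y^2 - 7059*sqrt(2)*y + 4668*y + 9388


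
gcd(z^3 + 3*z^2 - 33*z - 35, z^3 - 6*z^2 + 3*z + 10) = z^2 - 4*z - 5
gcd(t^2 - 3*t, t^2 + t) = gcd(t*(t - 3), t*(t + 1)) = t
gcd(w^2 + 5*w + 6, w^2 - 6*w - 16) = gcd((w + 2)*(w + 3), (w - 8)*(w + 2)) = w + 2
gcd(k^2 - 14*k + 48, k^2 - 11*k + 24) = k - 8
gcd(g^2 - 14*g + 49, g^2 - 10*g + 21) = g - 7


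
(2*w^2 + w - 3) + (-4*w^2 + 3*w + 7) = -2*w^2 + 4*w + 4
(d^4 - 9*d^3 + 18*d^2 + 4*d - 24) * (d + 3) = d^5 - 6*d^4 - 9*d^3 + 58*d^2 - 12*d - 72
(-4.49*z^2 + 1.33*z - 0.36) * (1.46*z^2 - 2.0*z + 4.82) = -6.5554*z^4 + 10.9218*z^3 - 24.8274*z^2 + 7.1306*z - 1.7352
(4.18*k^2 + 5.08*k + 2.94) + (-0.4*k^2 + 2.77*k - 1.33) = 3.78*k^2 + 7.85*k + 1.61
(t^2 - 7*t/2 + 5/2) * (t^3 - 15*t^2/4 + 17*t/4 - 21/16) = t^5 - 29*t^4/4 + 159*t^3/8 - 409*t^2/16 + 487*t/32 - 105/32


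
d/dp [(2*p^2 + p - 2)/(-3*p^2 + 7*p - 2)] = (17*p^2 - 20*p + 12)/(9*p^4 - 42*p^3 + 61*p^2 - 28*p + 4)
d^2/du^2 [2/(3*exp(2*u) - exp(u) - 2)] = 2*((1 - 12*exp(u))*(-3*exp(2*u) + exp(u) + 2) - 2*(6*exp(u) - 1)^2*exp(u))*exp(u)/(-3*exp(2*u) + exp(u) + 2)^3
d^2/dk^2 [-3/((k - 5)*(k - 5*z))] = 6*(-(k - 5)^2 - (k - 5)*(k - 5*z) - (k - 5*z)^2)/((k - 5)^3*(k - 5*z)^3)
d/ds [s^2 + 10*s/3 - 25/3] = 2*s + 10/3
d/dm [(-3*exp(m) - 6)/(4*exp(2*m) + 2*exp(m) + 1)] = (12*exp(2*m) + 48*exp(m) + 9)*exp(m)/(16*exp(4*m) + 16*exp(3*m) + 12*exp(2*m) + 4*exp(m) + 1)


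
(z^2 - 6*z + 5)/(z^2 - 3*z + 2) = (z - 5)/(z - 2)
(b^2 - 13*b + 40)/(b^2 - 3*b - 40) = (b - 5)/(b + 5)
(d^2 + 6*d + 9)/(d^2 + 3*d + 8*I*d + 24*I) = (d + 3)/(d + 8*I)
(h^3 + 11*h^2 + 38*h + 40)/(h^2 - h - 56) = (h^3 + 11*h^2 + 38*h + 40)/(h^2 - h - 56)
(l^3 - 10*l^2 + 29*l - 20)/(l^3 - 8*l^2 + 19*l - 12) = (l - 5)/(l - 3)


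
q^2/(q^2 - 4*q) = q/(q - 4)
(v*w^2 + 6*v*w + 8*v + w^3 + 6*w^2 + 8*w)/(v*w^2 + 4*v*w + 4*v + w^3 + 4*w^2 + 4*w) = (w + 4)/(w + 2)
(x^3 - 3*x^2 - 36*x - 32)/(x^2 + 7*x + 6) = (x^2 - 4*x - 32)/(x + 6)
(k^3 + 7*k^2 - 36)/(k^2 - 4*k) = (k^3 + 7*k^2 - 36)/(k*(k - 4))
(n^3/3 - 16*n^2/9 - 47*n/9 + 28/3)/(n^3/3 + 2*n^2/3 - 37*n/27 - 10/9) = 3*(3*n^2 - 25*n + 28)/(9*n^2 - 9*n - 10)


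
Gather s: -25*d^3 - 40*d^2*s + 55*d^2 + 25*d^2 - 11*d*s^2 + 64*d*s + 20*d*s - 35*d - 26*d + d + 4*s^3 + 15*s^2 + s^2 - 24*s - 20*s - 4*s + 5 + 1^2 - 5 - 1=-25*d^3 + 80*d^2 - 60*d + 4*s^3 + s^2*(16 - 11*d) + s*(-40*d^2 + 84*d - 48)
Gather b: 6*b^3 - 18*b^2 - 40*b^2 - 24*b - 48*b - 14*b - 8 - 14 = 6*b^3 - 58*b^2 - 86*b - 22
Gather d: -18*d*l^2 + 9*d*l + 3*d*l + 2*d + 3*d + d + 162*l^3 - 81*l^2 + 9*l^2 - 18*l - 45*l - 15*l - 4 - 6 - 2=d*(-18*l^2 + 12*l + 6) + 162*l^3 - 72*l^2 - 78*l - 12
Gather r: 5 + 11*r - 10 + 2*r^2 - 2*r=2*r^2 + 9*r - 5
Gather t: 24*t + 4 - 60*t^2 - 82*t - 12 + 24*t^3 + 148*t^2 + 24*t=24*t^3 + 88*t^2 - 34*t - 8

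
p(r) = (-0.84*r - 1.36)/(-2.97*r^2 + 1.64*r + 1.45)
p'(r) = (-0.84*r - 1.36)*(5.94*r - 1.64)/(-2.97*r^2 + 1.64*r + 1.45)^2 - 0.84/(-2.97*r^2 + 1.64*r + 1.45) = (-2.4948*r^2 - 8.0784*r + 1.0124)/(8.8209*r^4 - 9.7416*r^3 - 5.9234*r^2 + 4.756*r + 2.1025)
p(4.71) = 0.09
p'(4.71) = -0.03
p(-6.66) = -0.03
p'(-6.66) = -0.00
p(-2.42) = -0.03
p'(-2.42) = 0.02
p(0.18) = -0.92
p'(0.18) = -0.19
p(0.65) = -1.51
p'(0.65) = -3.33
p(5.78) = 0.07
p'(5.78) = -0.02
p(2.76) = 0.22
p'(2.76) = -0.15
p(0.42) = -1.06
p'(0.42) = -1.08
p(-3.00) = -0.04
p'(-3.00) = 0.00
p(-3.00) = -0.04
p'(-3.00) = 0.00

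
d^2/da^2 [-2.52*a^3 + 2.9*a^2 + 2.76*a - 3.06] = 5.8 - 15.12*a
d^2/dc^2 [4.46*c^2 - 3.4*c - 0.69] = 8.92000000000000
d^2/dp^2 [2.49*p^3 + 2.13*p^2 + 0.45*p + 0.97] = 14.94*p + 4.26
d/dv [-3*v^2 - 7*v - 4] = -6*v - 7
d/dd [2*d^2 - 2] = 4*d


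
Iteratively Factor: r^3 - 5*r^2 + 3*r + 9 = (r - 3)*(r^2 - 2*r - 3) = (r - 3)*(r + 1)*(r - 3)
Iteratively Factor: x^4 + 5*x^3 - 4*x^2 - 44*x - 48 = (x + 2)*(x^3 + 3*x^2 - 10*x - 24) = (x + 2)*(x + 4)*(x^2 - x - 6) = (x + 2)^2*(x + 4)*(x - 3)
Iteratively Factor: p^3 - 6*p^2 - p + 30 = (p - 3)*(p^2 - 3*p - 10) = (p - 5)*(p - 3)*(p + 2)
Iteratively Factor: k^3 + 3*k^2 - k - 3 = (k + 3)*(k^2 - 1) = (k - 1)*(k + 3)*(k + 1)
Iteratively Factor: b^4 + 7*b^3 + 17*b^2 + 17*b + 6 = (b + 1)*(b^3 + 6*b^2 + 11*b + 6) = (b + 1)*(b + 3)*(b^2 + 3*b + 2) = (b + 1)*(b + 2)*(b + 3)*(b + 1)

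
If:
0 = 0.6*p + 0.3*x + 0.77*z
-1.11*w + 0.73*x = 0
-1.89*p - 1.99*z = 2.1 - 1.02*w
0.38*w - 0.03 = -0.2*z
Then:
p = 1.90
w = 1.25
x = 1.90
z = -2.22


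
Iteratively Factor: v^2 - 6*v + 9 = (v - 3)*(v - 3)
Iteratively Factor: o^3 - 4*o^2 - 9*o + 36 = (o - 4)*(o^2 - 9) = (o - 4)*(o - 3)*(o + 3)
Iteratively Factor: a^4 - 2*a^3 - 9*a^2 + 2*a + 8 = (a + 2)*(a^3 - 4*a^2 - a + 4) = (a + 1)*(a + 2)*(a^2 - 5*a + 4) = (a - 1)*(a + 1)*(a + 2)*(a - 4)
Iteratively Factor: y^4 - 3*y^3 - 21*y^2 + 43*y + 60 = (y - 5)*(y^3 + 2*y^2 - 11*y - 12) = (y - 5)*(y + 1)*(y^2 + y - 12) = (y - 5)*(y - 3)*(y + 1)*(y + 4)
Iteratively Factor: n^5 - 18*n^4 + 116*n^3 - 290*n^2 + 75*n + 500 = (n - 5)*(n^4 - 13*n^3 + 51*n^2 - 35*n - 100) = (n - 5)^2*(n^3 - 8*n^2 + 11*n + 20) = (n - 5)^3*(n^2 - 3*n - 4) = (n - 5)^3*(n - 4)*(n + 1)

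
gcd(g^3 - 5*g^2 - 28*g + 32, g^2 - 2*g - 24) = g + 4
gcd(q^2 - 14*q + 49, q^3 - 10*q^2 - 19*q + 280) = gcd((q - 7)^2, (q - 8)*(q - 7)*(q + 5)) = q - 7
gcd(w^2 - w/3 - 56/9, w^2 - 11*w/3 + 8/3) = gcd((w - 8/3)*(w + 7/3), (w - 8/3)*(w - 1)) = w - 8/3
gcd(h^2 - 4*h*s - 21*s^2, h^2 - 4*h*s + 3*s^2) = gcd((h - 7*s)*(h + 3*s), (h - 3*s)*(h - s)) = 1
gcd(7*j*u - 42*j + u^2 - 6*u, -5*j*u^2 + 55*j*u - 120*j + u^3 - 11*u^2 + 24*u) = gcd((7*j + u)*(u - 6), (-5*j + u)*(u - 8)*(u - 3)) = 1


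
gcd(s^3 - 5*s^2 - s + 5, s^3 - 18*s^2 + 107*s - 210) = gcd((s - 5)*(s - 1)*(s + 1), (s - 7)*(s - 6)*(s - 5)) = s - 5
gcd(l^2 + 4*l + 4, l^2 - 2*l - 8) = l + 2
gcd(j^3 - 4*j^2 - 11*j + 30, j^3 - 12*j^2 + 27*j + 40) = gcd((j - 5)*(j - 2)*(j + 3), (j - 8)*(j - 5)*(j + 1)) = j - 5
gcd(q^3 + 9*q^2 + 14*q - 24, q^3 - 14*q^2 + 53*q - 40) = q - 1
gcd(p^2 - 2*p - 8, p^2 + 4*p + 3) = 1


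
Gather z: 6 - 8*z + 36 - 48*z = 42 - 56*z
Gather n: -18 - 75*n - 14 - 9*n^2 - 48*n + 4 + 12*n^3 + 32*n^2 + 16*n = 12*n^3 + 23*n^2 - 107*n - 28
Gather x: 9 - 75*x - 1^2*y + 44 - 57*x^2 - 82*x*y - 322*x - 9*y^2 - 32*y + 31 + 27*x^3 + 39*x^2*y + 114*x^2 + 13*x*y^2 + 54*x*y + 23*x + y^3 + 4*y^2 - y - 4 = 27*x^3 + x^2*(39*y + 57) + x*(13*y^2 - 28*y - 374) + y^3 - 5*y^2 - 34*y + 80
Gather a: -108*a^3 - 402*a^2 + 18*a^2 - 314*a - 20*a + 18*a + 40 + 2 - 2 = -108*a^3 - 384*a^2 - 316*a + 40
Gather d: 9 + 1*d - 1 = d + 8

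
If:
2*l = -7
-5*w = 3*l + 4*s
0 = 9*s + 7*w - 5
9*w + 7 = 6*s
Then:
No Solution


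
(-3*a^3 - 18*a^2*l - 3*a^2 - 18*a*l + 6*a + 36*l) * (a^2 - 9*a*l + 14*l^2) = -3*a^5 + 9*a^4*l - 3*a^4 + 120*a^3*l^2 + 9*a^3*l + 6*a^3 - 252*a^2*l^3 + 120*a^2*l^2 - 18*a^2*l - 252*a*l^3 - 240*a*l^2 + 504*l^3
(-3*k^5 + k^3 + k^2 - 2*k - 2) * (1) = -3*k^5 + k^3 + k^2 - 2*k - 2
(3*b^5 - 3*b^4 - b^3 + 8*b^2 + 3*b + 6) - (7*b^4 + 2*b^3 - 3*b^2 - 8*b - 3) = 3*b^5 - 10*b^4 - 3*b^3 + 11*b^2 + 11*b + 9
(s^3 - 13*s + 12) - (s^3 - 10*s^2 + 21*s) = 10*s^2 - 34*s + 12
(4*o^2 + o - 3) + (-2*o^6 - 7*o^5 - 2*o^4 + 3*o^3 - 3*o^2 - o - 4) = -2*o^6 - 7*o^5 - 2*o^4 + 3*o^3 + o^2 - 7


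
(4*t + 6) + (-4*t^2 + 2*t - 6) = -4*t^2 + 6*t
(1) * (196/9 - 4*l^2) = 196/9 - 4*l^2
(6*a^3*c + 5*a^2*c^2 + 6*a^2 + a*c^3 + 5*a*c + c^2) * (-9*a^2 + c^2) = -54*a^5*c - 45*a^4*c^2 - 54*a^4 - 3*a^3*c^3 - 45*a^3*c + 5*a^2*c^4 - 3*a^2*c^2 + a*c^5 + 5*a*c^3 + c^4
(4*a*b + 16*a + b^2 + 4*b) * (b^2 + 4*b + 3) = 4*a*b^3 + 32*a*b^2 + 76*a*b + 48*a + b^4 + 8*b^3 + 19*b^2 + 12*b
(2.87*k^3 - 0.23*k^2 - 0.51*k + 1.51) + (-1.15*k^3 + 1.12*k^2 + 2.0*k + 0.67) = 1.72*k^3 + 0.89*k^2 + 1.49*k + 2.18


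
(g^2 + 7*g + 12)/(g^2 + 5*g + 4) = (g + 3)/(g + 1)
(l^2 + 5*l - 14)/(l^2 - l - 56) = (l - 2)/(l - 8)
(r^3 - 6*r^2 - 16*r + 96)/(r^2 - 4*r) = r - 2 - 24/r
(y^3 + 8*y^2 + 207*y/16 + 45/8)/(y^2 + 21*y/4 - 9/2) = (16*y^2 + 32*y + 15)/(4*(4*y - 3))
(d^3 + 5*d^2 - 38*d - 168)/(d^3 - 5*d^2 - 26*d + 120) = (d^2 + 11*d + 28)/(d^2 + d - 20)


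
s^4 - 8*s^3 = s^3*(s - 8)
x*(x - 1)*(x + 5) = x^3 + 4*x^2 - 5*x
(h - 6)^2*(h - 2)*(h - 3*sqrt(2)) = h^4 - 14*h^3 - 3*sqrt(2)*h^3 + 42*sqrt(2)*h^2 + 60*h^2 - 180*sqrt(2)*h - 72*h + 216*sqrt(2)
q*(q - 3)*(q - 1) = q^3 - 4*q^2 + 3*q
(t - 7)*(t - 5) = t^2 - 12*t + 35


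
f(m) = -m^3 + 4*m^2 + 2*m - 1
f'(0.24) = 3.75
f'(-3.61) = -65.98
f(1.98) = 10.88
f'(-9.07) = -317.35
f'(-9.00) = -313.00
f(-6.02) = 350.09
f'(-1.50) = -16.75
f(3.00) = 14.00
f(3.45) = 12.45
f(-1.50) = 8.38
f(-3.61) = 90.95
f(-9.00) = 1034.00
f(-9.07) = 1056.06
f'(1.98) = 6.08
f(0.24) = -0.30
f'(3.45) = -6.11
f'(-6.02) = -154.88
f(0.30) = -0.07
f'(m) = -3*m^2 + 8*m + 2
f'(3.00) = -1.00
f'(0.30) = 4.13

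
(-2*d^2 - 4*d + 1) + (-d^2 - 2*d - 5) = -3*d^2 - 6*d - 4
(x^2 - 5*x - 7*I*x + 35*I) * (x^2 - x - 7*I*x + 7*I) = x^4 - 6*x^3 - 14*I*x^3 - 44*x^2 + 84*I*x^2 + 294*x - 70*I*x - 245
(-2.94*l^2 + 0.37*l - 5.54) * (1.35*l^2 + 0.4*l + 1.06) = -3.969*l^4 - 0.6765*l^3 - 10.4474*l^2 - 1.8238*l - 5.8724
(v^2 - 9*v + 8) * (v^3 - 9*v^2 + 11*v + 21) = v^5 - 18*v^4 + 100*v^3 - 150*v^2 - 101*v + 168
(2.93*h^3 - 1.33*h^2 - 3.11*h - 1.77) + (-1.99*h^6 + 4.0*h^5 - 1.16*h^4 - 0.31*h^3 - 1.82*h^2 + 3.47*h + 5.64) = -1.99*h^6 + 4.0*h^5 - 1.16*h^4 + 2.62*h^3 - 3.15*h^2 + 0.36*h + 3.87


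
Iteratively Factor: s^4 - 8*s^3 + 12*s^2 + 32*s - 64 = (s - 4)*(s^3 - 4*s^2 - 4*s + 16) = (s - 4)^2*(s^2 - 4) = (s - 4)^2*(s - 2)*(s + 2)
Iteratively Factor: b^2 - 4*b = (b)*(b - 4)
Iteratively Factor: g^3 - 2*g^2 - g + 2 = (g - 1)*(g^2 - g - 2) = (g - 2)*(g - 1)*(g + 1)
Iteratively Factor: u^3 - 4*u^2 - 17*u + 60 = (u - 5)*(u^2 + u - 12) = (u - 5)*(u - 3)*(u + 4)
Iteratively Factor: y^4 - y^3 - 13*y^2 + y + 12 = (y - 1)*(y^3 - 13*y - 12) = (y - 4)*(y - 1)*(y^2 + 4*y + 3) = (y - 4)*(y - 1)*(y + 1)*(y + 3)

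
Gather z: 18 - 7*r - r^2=-r^2 - 7*r + 18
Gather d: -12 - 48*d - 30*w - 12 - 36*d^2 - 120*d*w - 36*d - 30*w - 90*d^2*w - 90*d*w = d^2*(-90*w - 36) + d*(-210*w - 84) - 60*w - 24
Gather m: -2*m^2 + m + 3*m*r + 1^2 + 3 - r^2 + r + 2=-2*m^2 + m*(3*r + 1) - r^2 + r + 6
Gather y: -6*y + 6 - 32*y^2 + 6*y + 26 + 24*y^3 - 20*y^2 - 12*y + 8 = 24*y^3 - 52*y^2 - 12*y + 40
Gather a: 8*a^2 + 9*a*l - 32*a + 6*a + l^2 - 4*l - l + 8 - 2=8*a^2 + a*(9*l - 26) + l^2 - 5*l + 6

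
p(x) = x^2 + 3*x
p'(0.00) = 3.00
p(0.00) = 0.00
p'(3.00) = 9.00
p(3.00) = 18.00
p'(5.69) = 14.38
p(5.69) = 49.45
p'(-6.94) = -10.88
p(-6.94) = 27.34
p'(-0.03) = 2.94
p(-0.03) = -0.09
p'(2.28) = 7.56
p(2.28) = 12.04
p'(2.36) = 7.72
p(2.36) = 12.65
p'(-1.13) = 0.74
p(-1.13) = -2.11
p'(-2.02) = -1.04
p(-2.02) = -1.98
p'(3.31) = 9.62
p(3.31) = 20.89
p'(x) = 2*x + 3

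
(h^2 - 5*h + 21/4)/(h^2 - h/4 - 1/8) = 2*(-4*h^2 + 20*h - 21)/(-8*h^2 + 2*h + 1)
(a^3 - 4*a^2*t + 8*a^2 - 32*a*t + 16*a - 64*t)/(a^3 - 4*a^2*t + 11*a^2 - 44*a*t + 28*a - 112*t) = (a + 4)/(a + 7)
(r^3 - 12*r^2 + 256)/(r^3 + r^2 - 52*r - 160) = (r - 8)/(r + 5)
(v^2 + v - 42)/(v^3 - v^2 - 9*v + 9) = (v^2 + v - 42)/(v^3 - v^2 - 9*v + 9)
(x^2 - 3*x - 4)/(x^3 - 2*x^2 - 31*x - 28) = (x - 4)/(x^2 - 3*x - 28)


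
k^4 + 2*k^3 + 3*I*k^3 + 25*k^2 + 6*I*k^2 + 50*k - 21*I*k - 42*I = (k + 2)*(k - 3*I)*(k - I)*(k + 7*I)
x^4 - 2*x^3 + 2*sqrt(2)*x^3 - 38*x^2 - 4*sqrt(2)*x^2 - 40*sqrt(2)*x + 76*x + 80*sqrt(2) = (x - 2)*(x - 4*sqrt(2))*(x + sqrt(2))*(x + 5*sqrt(2))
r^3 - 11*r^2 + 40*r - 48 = (r - 4)^2*(r - 3)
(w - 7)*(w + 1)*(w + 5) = w^3 - w^2 - 37*w - 35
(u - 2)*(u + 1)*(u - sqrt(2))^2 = u^4 - 2*sqrt(2)*u^3 - u^3 + 2*sqrt(2)*u^2 - 2*u + 4*sqrt(2)*u - 4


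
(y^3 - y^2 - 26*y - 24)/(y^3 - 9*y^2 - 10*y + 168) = (y + 1)/(y - 7)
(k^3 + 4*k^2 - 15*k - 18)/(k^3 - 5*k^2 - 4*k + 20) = (k^3 + 4*k^2 - 15*k - 18)/(k^3 - 5*k^2 - 4*k + 20)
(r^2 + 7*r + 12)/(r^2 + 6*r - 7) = (r^2 + 7*r + 12)/(r^2 + 6*r - 7)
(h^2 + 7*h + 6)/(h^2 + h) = (h + 6)/h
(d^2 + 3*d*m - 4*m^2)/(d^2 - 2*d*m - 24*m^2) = (d - m)/(d - 6*m)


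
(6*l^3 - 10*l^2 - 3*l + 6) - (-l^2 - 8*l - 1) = 6*l^3 - 9*l^2 + 5*l + 7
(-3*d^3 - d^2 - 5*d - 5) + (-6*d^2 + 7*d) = -3*d^3 - 7*d^2 + 2*d - 5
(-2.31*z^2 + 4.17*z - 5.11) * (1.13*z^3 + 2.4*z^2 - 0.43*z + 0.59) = -2.6103*z^5 - 0.8319*z^4 + 5.227*z^3 - 15.42*z^2 + 4.6576*z - 3.0149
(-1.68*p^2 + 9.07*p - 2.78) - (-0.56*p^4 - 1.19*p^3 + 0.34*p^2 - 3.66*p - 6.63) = 0.56*p^4 + 1.19*p^3 - 2.02*p^2 + 12.73*p + 3.85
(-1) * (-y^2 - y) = y^2 + y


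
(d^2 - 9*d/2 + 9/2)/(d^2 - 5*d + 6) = (d - 3/2)/(d - 2)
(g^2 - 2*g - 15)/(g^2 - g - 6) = (-g^2 + 2*g + 15)/(-g^2 + g + 6)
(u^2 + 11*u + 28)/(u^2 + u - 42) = (u + 4)/(u - 6)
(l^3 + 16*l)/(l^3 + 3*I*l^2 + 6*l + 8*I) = l*(l - 4*I)/(l^2 - I*l + 2)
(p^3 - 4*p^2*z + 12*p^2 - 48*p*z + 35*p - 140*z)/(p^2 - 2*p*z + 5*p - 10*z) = (-p^2 + 4*p*z - 7*p + 28*z)/(-p + 2*z)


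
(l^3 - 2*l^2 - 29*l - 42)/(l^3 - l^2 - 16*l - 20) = (l^2 - 4*l - 21)/(l^2 - 3*l - 10)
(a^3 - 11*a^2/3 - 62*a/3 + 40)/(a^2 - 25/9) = 3*(a^2 - 2*a - 24)/(3*a + 5)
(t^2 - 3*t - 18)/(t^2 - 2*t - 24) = (t + 3)/(t + 4)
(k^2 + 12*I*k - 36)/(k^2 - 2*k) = (k^2 + 12*I*k - 36)/(k*(k - 2))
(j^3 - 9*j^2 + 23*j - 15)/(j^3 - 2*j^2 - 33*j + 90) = (j - 1)/(j + 6)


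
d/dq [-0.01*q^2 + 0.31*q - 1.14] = 0.31 - 0.02*q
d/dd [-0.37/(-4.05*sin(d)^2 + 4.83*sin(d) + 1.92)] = (1.7871 - 2.997*sin(d))*cos(d)/(-4.05*sin(d)^2 + 4.83*sin(d) + 1.92)^2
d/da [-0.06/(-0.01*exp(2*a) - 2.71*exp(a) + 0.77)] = (-0.0012*exp(a) - 0.1626)*exp(a)/(0.01*exp(2*a) + 2.71*exp(a) - 0.77)^2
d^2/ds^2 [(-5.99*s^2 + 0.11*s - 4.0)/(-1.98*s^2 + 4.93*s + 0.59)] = (116.079084*s^3 + 136.074708*s^2 - 235.044612*s + 208.594952)/(7.762392*s^6 - 57.982716*s^5 + 137.431998*s^4 - 85.267801*s^3 - 40.951959*s^2 - 5.148399*s - 0.205379)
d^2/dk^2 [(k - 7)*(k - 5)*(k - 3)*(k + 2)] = 12*k^2 - 78*k + 82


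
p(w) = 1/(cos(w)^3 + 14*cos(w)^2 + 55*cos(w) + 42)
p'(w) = (3*sin(w)*cos(w)^2 + 28*sin(w)*cos(w) + 55*sin(w))/(cos(w)^3 + 14*cos(w)^2 + 55*cos(w) + 42)^2 = (3*cos(w)^2 + 28*cos(w) + 55)*sin(w)/(cos(w)^3 + 14*cos(w)^2 + 55*cos(w) + 42)^2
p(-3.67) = 0.23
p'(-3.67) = 0.90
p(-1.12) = 0.01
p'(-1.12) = -0.01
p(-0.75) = 0.01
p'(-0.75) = -0.01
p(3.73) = 0.19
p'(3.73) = -0.65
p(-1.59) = 0.02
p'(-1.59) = -0.03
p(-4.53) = 0.03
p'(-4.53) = 0.05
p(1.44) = 0.02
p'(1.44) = 0.02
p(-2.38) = 0.11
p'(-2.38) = -0.30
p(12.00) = 0.01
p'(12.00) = 0.00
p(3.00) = 3.32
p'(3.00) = 46.97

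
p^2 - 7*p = p*(p - 7)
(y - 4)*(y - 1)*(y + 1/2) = y^3 - 9*y^2/2 + 3*y/2 + 2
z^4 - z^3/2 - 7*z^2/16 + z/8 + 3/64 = (z - 3/4)*(z - 1/2)*(z + 1/4)*(z + 1/2)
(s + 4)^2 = s^2 + 8*s + 16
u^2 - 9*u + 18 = (u - 6)*(u - 3)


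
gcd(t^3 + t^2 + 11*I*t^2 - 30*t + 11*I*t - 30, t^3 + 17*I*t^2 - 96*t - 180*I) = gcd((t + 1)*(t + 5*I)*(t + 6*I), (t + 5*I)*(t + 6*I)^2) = t^2 + 11*I*t - 30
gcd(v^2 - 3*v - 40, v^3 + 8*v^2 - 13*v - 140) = v + 5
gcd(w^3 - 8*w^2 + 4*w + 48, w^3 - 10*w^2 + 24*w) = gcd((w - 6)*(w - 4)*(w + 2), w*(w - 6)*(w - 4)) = w^2 - 10*w + 24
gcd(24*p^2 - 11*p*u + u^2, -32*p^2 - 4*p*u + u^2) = 8*p - u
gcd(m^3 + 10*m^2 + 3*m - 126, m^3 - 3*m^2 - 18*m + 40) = 1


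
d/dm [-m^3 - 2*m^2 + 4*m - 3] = -3*m^2 - 4*m + 4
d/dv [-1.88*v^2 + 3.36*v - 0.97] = 3.36 - 3.76*v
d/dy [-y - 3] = -1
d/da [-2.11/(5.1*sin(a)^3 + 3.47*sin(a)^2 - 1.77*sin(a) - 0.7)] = (32.283*sin(a)^2 + 14.6434*sin(a) - 3.7347)*cos(a)/(5.1*sin(a)^3 + 3.47*sin(a)^2 - 1.77*sin(a) - 0.7)^2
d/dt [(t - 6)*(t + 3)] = 2*t - 3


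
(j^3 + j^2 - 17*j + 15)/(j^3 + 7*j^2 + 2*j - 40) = (j^2 - 4*j + 3)/(j^2 + 2*j - 8)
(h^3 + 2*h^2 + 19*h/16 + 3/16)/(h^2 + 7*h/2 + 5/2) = (16*h^2 + 16*h + 3)/(8*(2*h + 5))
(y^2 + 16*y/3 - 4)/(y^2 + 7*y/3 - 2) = (y + 6)/(y + 3)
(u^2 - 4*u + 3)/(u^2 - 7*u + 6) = (u - 3)/(u - 6)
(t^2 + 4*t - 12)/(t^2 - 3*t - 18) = (-t^2 - 4*t + 12)/(-t^2 + 3*t + 18)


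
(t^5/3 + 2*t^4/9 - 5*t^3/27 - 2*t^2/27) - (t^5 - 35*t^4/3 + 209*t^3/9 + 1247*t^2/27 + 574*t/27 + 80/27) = -2*t^5/3 + 107*t^4/9 - 632*t^3/27 - 1249*t^2/27 - 574*t/27 - 80/27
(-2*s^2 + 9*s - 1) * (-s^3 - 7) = 2*s^5 - 9*s^4 + s^3 + 14*s^2 - 63*s + 7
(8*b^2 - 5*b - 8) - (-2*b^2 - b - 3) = 10*b^2 - 4*b - 5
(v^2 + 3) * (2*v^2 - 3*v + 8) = 2*v^4 - 3*v^3 + 14*v^2 - 9*v + 24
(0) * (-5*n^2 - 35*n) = 0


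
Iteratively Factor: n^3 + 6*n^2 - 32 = (n + 4)*(n^2 + 2*n - 8) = (n + 4)^2*(n - 2)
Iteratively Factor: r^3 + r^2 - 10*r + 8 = (r + 4)*(r^2 - 3*r + 2) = (r - 2)*(r + 4)*(r - 1)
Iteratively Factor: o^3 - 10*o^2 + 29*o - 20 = (o - 5)*(o^2 - 5*o + 4) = (o - 5)*(o - 4)*(o - 1)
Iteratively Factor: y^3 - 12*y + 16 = (y + 4)*(y^2 - 4*y + 4) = (y - 2)*(y + 4)*(y - 2)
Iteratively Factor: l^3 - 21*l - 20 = (l + 4)*(l^2 - 4*l - 5) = (l + 1)*(l + 4)*(l - 5)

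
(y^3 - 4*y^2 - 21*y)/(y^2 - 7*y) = y + 3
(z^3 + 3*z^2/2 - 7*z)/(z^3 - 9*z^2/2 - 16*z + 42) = z/(z - 6)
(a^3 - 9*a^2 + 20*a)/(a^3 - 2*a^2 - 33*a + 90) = a*(a - 4)/(a^2 + 3*a - 18)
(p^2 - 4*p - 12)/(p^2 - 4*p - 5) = (-p^2 + 4*p + 12)/(-p^2 + 4*p + 5)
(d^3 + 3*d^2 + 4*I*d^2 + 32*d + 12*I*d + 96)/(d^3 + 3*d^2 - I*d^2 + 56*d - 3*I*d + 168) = (d^2 + 4*I*d + 32)/(d^2 - I*d + 56)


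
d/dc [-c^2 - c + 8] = -2*c - 1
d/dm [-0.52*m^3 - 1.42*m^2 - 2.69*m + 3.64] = -1.56*m^2 - 2.84*m - 2.69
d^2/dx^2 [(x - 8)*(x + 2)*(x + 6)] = 6*x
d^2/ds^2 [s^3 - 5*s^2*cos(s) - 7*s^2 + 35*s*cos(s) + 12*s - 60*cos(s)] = 5*s^2*cos(s) + 20*s*sin(s) - 35*s*cos(s) + 6*s - 70*sin(s) + 50*cos(s) - 14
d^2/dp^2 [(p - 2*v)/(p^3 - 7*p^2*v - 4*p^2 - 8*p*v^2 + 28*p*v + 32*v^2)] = 2*((p - 2*v)*(-3*p^2 + 14*p*v + 8*p + 8*v^2 - 28*v)^2 + (-3*p^2 + 14*p*v + 8*p + 8*v^2 - 28*v + (p - 2*v)*(-3*p + 7*v + 4))*(p^3 - 7*p^2*v - 4*p^2 - 8*p*v^2 + 28*p*v + 32*v^2))/(p^3 - 7*p^2*v - 4*p^2 - 8*p*v^2 + 28*p*v + 32*v^2)^3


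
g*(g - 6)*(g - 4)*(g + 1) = g^4 - 9*g^3 + 14*g^2 + 24*g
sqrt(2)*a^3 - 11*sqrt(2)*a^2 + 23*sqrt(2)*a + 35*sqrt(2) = (a - 7)*(a - 5)*(sqrt(2)*a + sqrt(2))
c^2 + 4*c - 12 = (c - 2)*(c + 6)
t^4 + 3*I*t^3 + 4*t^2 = t^2*(t - I)*(t + 4*I)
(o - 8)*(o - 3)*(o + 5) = o^3 - 6*o^2 - 31*o + 120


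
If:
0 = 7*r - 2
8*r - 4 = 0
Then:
No Solution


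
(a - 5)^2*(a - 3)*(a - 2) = a^4 - 15*a^3 + 81*a^2 - 185*a + 150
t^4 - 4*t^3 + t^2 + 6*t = t*(t - 3)*(t - 2)*(t + 1)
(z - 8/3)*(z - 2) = z^2 - 14*z/3 + 16/3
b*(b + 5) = b^2 + 5*b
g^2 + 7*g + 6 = (g + 1)*(g + 6)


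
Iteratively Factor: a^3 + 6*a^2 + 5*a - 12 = (a - 1)*(a^2 + 7*a + 12) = (a - 1)*(a + 4)*(a + 3)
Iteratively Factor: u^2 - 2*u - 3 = (u + 1)*(u - 3)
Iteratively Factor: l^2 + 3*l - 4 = (l - 1)*(l + 4)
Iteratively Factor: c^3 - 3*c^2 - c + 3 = (c - 3)*(c^2 - 1) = (c - 3)*(c - 1)*(c + 1)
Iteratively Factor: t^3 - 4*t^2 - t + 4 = (t + 1)*(t^2 - 5*t + 4) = (t - 1)*(t + 1)*(t - 4)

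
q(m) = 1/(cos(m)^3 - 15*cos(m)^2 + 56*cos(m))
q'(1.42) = 0.78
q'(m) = (3*sin(m)*cos(m)^2 - 30*sin(m)*cos(m) + 56*sin(m))/(cos(m)^3 - 15*cos(m)^2 + 56*cos(m))^2 = (3*sin(m) + 56*sin(m)/cos(m)^2 - 30*tan(m))/((cos(m) - 8)^2*(cos(m) - 7)^2)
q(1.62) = -0.36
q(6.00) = 0.02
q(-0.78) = 0.03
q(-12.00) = 0.03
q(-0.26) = 0.02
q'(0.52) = 0.01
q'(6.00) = -0.00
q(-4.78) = 0.27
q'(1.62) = 7.37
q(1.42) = 0.12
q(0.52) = 0.03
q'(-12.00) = 0.01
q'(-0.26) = -0.00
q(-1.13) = 0.05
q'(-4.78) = 3.90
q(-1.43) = 0.13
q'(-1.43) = -0.90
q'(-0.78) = -0.02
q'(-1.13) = -0.09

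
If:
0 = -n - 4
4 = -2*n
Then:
No Solution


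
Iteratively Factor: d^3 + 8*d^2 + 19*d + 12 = (d + 4)*(d^2 + 4*d + 3) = (d + 3)*(d + 4)*(d + 1)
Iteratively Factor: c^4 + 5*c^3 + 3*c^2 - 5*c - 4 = (c + 1)*(c^3 + 4*c^2 - c - 4) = (c + 1)^2*(c^2 + 3*c - 4) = (c - 1)*(c + 1)^2*(c + 4)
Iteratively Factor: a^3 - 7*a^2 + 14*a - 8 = (a - 2)*(a^2 - 5*a + 4) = (a - 2)*(a - 1)*(a - 4)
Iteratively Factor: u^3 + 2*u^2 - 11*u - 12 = (u - 3)*(u^2 + 5*u + 4) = (u - 3)*(u + 4)*(u + 1)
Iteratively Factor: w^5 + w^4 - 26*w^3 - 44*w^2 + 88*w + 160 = (w + 2)*(w^4 - w^3 - 24*w^2 + 4*w + 80) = (w + 2)*(w + 4)*(w^3 - 5*w^2 - 4*w + 20) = (w + 2)^2*(w + 4)*(w^2 - 7*w + 10) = (w - 2)*(w + 2)^2*(w + 4)*(w - 5)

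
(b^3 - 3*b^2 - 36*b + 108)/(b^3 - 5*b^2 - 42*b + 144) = (b - 6)/(b - 8)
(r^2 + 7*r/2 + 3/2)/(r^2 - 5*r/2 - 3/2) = (r + 3)/(r - 3)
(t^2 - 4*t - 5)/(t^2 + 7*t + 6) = (t - 5)/(t + 6)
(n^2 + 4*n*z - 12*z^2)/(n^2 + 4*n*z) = (n^2 + 4*n*z - 12*z^2)/(n*(n + 4*z))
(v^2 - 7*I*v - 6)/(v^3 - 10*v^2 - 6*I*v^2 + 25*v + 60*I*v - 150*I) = (v - I)/(v^2 - 10*v + 25)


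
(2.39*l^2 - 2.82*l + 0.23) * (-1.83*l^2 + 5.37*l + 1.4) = -4.3737*l^4 + 17.9949*l^3 - 12.2183*l^2 - 2.7129*l + 0.322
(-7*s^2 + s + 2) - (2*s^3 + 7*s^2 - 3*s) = -2*s^3 - 14*s^2 + 4*s + 2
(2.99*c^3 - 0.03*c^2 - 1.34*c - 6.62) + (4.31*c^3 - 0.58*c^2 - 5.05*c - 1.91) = 7.3*c^3 - 0.61*c^2 - 6.39*c - 8.53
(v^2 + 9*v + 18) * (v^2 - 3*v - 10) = v^4 + 6*v^3 - 19*v^2 - 144*v - 180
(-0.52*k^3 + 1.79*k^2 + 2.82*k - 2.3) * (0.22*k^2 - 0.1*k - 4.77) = -0.1144*k^5 + 0.4458*k^4 + 2.9218*k^3 - 9.3263*k^2 - 13.2214*k + 10.971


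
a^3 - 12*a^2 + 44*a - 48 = (a - 6)*(a - 4)*(a - 2)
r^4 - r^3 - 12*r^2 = r^2*(r - 4)*(r + 3)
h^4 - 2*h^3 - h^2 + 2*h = h*(h - 2)*(h - 1)*(h + 1)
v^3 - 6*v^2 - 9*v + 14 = (v - 7)*(v - 1)*(v + 2)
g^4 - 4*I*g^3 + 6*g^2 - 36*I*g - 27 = (g - 3*I)^2*(g - I)*(g + 3*I)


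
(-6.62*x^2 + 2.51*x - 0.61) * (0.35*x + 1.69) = -2.317*x^3 - 10.3093*x^2 + 4.0284*x - 1.0309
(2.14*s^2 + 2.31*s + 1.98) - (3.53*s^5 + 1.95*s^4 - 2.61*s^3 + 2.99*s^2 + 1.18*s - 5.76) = -3.53*s^5 - 1.95*s^4 + 2.61*s^3 - 0.85*s^2 + 1.13*s + 7.74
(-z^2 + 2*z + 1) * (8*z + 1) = -8*z^3 + 15*z^2 + 10*z + 1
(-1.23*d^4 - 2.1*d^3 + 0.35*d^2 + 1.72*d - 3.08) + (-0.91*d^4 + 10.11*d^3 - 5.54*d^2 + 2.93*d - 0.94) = -2.14*d^4 + 8.01*d^3 - 5.19*d^2 + 4.65*d - 4.02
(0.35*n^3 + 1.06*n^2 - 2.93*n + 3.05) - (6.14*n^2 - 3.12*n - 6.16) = 0.35*n^3 - 5.08*n^2 + 0.19*n + 9.21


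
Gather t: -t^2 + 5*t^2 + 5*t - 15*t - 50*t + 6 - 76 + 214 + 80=4*t^2 - 60*t + 224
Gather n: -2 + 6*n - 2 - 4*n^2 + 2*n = -4*n^2 + 8*n - 4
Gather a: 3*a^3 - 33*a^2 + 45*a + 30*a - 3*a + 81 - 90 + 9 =3*a^3 - 33*a^2 + 72*a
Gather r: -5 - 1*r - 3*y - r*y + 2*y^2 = r*(-y - 1) + 2*y^2 - 3*y - 5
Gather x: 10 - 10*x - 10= -10*x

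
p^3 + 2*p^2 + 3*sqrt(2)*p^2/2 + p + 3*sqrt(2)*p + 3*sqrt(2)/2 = (p + 1)^2*(p + 3*sqrt(2)/2)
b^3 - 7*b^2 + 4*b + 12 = (b - 6)*(b - 2)*(b + 1)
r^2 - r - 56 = (r - 8)*(r + 7)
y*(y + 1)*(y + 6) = y^3 + 7*y^2 + 6*y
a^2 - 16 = (a - 4)*(a + 4)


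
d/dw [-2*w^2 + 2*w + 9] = 2 - 4*w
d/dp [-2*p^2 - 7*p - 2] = -4*p - 7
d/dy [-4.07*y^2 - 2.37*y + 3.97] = -8.14*y - 2.37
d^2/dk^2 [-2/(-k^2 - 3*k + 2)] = 4*(-k^2 - 3*k + (2*k + 3)^2 + 2)/(k^2 + 3*k - 2)^3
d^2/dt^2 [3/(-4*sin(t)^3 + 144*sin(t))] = 9*(3*sin(t)^6 - 28*sin(t)^4 + 504*sin(t)^2 - 864)/(4*(sin(t)^2 - 36)^3*sin(t)^3)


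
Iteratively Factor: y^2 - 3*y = (y)*(y - 3)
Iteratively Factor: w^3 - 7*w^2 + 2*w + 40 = (w - 4)*(w^2 - 3*w - 10) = (w - 4)*(w + 2)*(w - 5)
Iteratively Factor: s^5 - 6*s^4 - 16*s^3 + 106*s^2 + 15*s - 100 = (s - 1)*(s^4 - 5*s^3 - 21*s^2 + 85*s + 100) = (s - 5)*(s - 1)*(s^3 - 21*s - 20) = (s - 5)^2*(s - 1)*(s^2 + 5*s + 4) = (s - 5)^2*(s - 1)*(s + 4)*(s + 1)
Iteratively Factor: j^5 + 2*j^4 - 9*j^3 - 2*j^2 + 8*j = (j)*(j^4 + 2*j^3 - 9*j^2 - 2*j + 8) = j*(j - 1)*(j^3 + 3*j^2 - 6*j - 8) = j*(j - 2)*(j - 1)*(j^2 + 5*j + 4) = j*(j - 2)*(j - 1)*(j + 1)*(j + 4)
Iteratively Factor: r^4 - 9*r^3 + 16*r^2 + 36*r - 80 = (r + 2)*(r^3 - 11*r^2 + 38*r - 40) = (r - 4)*(r + 2)*(r^2 - 7*r + 10) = (r - 5)*(r - 4)*(r + 2)*(r - 2)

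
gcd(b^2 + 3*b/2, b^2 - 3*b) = b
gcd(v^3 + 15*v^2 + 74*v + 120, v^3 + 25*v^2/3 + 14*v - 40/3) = v^2 + 9*v + 20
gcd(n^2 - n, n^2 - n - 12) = 1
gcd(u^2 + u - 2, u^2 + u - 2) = u^2 + u - 2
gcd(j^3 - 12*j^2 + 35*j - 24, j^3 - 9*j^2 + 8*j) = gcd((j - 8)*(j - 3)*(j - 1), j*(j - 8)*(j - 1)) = j^2 - 9*j + 8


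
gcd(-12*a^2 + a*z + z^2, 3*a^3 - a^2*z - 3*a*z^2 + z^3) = -3*a + z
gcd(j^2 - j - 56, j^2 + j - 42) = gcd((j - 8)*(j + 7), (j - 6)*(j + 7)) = j + 7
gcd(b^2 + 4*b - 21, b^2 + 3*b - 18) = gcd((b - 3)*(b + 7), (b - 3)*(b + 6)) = b - 3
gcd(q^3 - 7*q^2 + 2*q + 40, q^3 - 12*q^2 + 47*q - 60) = q^2 - 9*q + 20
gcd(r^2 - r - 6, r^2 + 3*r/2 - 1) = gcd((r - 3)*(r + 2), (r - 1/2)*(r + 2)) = r + 2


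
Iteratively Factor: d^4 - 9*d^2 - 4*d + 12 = (d - 1)*(d^3 + d^2 - 8*d - 12) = (d - 3)*(d - 1)*(d^2 + 4*d + 4) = (d - 3)*(d - 1)*(d + 2)*(d + 2)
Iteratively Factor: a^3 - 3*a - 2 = (a + 1)*(a^2 - a - 2) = (a + 1)^2*(a - 2)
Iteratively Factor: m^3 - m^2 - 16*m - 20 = (m + 2)*(m^2 - 3*m - 10) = (m - 5)*(m + 2)*(m + 2)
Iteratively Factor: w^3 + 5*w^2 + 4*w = (w + 1)*(w^2 + 4*w) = w*(w + 1)*(w + 4)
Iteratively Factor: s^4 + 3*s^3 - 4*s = (s + 2)*(s^3 + s^2 - 2*s) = (s - 1)*(s + 2)*(s^2 + 2*s) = (s - 1)*(s + 2)^2*(s)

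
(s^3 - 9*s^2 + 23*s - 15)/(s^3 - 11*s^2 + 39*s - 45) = (s - 1)/(s - 3)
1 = 1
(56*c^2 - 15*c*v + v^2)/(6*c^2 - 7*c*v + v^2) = (56*c^2 - 15*c*v + v^2)/(6*c^2 - 7*c*v + v^2)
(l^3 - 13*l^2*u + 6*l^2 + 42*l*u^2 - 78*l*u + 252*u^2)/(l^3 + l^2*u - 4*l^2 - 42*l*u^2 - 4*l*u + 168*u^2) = (l^2 - 7*l*u + 6*l - 42*u)/(l^2 + 7*l*u - 4*l - 28*u)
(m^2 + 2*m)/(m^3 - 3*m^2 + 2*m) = (m + 2)/(m^2 - 3*m + 2)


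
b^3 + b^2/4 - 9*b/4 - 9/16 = (b - 3/2)*(b + 1/4)*(b + 3/2)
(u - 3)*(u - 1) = u^2 - 4*u + 3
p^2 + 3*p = p*(p + 3)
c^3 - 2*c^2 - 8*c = c*(c - 4)*(c + 2)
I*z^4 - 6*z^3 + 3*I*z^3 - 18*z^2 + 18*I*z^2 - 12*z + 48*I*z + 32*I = (z + 2)*(z - 2*I)*(z + 8*I)*(I*z + I)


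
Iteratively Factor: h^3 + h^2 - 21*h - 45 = (h + 3)*(h^2 - 2*h - 15) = (h + 3)^2*(h - 5)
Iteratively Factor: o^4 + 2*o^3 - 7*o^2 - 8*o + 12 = (o + 3)*(o^3 - o^2 - 4*o + 4) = (o - 1)*(o + 3)*(o^2 - 4) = (o - 2)*(o - 1)*(o + 3)*(o + 2)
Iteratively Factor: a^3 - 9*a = (a + 3)*(a^2 - 3*a) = a*(a + 3)*(a - 3)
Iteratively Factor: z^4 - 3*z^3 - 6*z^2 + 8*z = (z + 2)*(z^3 - 5*z^2 + 4*z) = (z - 1)*(z + 2)*(z^2 - 4*z) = (z - 4)*(z - 1)*(z + 2)*(z)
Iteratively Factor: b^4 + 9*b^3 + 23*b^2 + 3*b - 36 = (b + 3)*(b^3 + 6*b^2 + 5*b - 12) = (b - 1)*(b + 3)*(b^2 + 7*b + 12) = (b - 1)*(b + 3)^2*(b + 4)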